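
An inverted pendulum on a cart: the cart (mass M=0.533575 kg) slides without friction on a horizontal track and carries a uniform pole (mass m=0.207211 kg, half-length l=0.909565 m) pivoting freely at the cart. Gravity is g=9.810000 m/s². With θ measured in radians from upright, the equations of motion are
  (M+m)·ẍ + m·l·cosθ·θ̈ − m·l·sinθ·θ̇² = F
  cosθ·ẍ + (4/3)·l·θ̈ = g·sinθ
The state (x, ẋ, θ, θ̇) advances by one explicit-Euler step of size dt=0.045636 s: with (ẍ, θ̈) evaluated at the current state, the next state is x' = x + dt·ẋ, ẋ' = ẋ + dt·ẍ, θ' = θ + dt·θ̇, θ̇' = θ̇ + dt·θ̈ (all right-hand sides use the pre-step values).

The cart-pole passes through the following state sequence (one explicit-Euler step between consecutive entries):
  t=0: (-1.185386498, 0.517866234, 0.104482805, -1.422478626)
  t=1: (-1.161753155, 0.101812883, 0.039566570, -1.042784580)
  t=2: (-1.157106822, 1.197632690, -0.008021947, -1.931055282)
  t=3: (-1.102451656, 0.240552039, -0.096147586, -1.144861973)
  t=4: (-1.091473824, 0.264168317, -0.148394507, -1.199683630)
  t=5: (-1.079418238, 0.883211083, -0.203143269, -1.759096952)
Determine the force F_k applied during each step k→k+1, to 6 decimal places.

F_0 = -5.233811 N
F_1 = 14.114186 N
F_2 = -12.283375 N
F_3 = 0.181704 N
F_4 = 7.803785 N

step 0→1:
  ẍ = (ẋ'−ẋ)/dt = (0.101812883−0.517866234)/0.045636 = -9.116780
  θ̈ = (θ̇'−θ̇)/dt = (-1.042784580−-1.422478626)/0.045636 = 8.320055
  sinθ=0.104293, cosθ=0.994547
  F = (M+m)·ẍ + m·l·cosθ·θ̈ − m·l·sinθ·θ̇² = -6.753583 + 1.559545 − 0.039773 = -5.233811
step 1→2:
  ẍ = (ẋ'−ẋ)/dt = (1.197632690−0.101812883)/0.045636 = 24.012179
  θ̈ = (θ̇'−θ̇)/dt = (-1.931055282−-1.042784580)/0.045636 = -19.464254
  sinθ=0.039556, cosθ=0.999217
  F = (M+m)·ẍ + m·l·cosθ·θ̈ − m·l·sinθ·θ̇² = 17.787886 + -3.665593 − 0.008107 = 14.114186
step 2→3:
  ẍ = (ẋ'−ẋ)/dt = (0.240552039−1.197632690)/0.045636 = -20.972054
  θ̈ = (θ̇'−θ̇)/dt = (-1.144861973−-1.931055282)/0.045636 = 17.227481
  sinθ=-0.008022, cosθ=0.999968
  F = (M+m)·ẍ + m·l·cosθ·θ̈ − m·l·sinθ·θ̇² = -15.535804 + 3.246791 − -0.005638 = -12.283375
step 3→4:
  ẍ = (ẋ'−ẋ)/dt = (0.264168317−0.240552039)/0.045636 = 0.517492
  θ̈ = (θ̇'−θ̇)/dt = (-1.199683630−-1.144861973)/0.045636 = -1.201281
  sinθ=-0.096000, cosθ=0.995381
  F = (M+m)·ẍ + m·l·cosθ·θ̈ − m·l·sinθ·θ̇² = 0.383351 + -0.225362 − -0.023715 = 0.181704
step 4→5:
  ẍ = (ẋ'−ẋ)/dt = (0.883211083−0.264168317)/0.045636 = 13.564790
  θ̈ = (θ̇'−θ̇)/dt = (-1.759096952−-1.199683630)/0.045636 = -12.258159
  sinθ=-0.147850, cosθ=0.989010
  F = (M+m)·ẍ + m·l·cosθ·θ̈ − m·l·sinθ·θ̇² = 10.048607 + -2.284927 − -0.040105 = 7.803785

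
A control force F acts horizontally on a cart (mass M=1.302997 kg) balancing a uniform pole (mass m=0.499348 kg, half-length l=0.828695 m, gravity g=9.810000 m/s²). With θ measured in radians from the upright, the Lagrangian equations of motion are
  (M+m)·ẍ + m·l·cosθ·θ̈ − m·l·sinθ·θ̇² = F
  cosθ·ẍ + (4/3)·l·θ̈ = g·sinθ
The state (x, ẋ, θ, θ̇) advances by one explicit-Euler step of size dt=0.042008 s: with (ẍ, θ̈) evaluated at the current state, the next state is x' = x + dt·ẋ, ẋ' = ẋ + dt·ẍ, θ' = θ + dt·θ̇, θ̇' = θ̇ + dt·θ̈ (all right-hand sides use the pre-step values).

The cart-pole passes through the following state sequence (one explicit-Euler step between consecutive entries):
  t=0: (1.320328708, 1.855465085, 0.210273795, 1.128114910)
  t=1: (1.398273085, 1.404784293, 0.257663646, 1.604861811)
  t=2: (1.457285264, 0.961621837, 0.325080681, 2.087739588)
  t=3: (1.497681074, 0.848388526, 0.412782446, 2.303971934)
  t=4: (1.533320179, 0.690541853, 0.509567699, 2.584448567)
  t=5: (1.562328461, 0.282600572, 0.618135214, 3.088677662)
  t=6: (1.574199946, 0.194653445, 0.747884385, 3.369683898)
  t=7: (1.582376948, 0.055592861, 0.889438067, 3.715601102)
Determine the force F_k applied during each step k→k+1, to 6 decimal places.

step 0→1:
  ẍ = (ẋ'−ẋ)/dt = (1.404784293−1.855465085)/0.042008 = -10.728452
  θ̈ = (θ̇'−θ̇)/dt = (1.604861811−1.128114910)/0.042008 = 11.348955
  sinθ=0.208728, cosθ=0.977974
  F = (M+m)·ẍ + m·l·cosθ·θ̈ − m·l·sinθ·θ̇² = -19.336371 + 4.592838 − 0.109922 = -14.853455
step 1→2:
  ẍ = (ẋ'−ẋ)/dt = (0.961621837−1.404784293)/0.042008 = -10.549478
  θ̈ = (θ̇'−θ̇)/dt = (2.087739588−1.604861811)/0.042008 = 11.494900
  sinθ=0.254822, cosθ=0.966988
  F = (M+m)·ẍ + m·l·cosθ·θ̈ − m·l·sinθ·θ̇² = -19.013798 + 4.599645 − 0.271588 = -14.685741
step 2→3:
  ẍ = (ẋ'−ẋ)/dt = (0.848388526−0.961621837)/0.042008 = -2.695518
  θ̈ = (θ̇'−θ̇)/dt = (2.303971934−2.087739588)/0.042008 = 5.147409
  sinθ=0.319385, cosθ=0.947625
  F = (M+m)·ẍ + m·l·cosθ·θ̈ − m·l·sinθ·θ̇² = -4.858253 + 2.018474 − 0.576057 = -3.415836
step 3→4:
  ẍ = (ẋ'−ẋ)/dt = (0.690541853−0.848388526)/0.042008 = -3.757538
  θ̈ = (θ̇'−θ̇)/dt = (2.584448567−2.303971934)/0.042008 = 6.676743
  sinθ=0.401160, cosθ=0.916008
  F = (M+m)·ẍ + m·l·cosθ·θ̈ − m·l·sinθ·θ̇² = -6.772381 + 2.530825 − 0.881190 = -5.122746
step 4→5:
  ẍ = (ẋ'−ẋ)/dt = (0.282600572−0.690541853)/0.042008 = -9.711038
  θ̈ = (θ̇'−θ̇)/dt = (3.088677662−2.584448567)/0.042008 = 12.003168
  sinθ=0.487800, cosθ=0.872955
  F = (M+m)·ẍ + m·l·cosθ·θ̈ − m·l·sinθ·θ̇² = -17.502641 + 4.335968 − 1.348266 = -14.514939
step 5→6:
  ẍ = (ẋ'−ẋ)/dt = (0.194653445−0.282600572)/0.042008 = -2.093580
  θ̈ = (θ̇'−θ̇)/dt = (3.369683898−3.088677662)/0.042008 = 6.689351
  sinθ=0.579516, cosθ=0.814961
  F = (M+m)·ẍ + m·l·cosθ·θ̈ − m·l·sinθ·θ̇² = -3.773354 + 2.255893 − 2.287752 = -3.805213
step 6→7:
  ẍ = (ẋ'−ẋ)/dt = (0.055592861−0.194653445)/0.042008 = -3.310336
  θ̈ = (θ̇'−θ̇)/dt = (3.715601102−3.369683898)/0.042008 = 8.234555
  sinθ=0.680089, cosθ=0.733129
  F = (M+m)·ẍ + m·l·cosθ·θ̈ − m·l·sinθ·θ̇² = -5.966367 + 2.498152 − 3.195525 = -6.663741

F_0 = -14.853455 N
F_1 = -14.685741 N
F_2 = -3.415836 N
F_3 = -5.122746 N
F_4 = -14.514939 N
F_5 = -3.805213 N
F_6 = -6.663741 N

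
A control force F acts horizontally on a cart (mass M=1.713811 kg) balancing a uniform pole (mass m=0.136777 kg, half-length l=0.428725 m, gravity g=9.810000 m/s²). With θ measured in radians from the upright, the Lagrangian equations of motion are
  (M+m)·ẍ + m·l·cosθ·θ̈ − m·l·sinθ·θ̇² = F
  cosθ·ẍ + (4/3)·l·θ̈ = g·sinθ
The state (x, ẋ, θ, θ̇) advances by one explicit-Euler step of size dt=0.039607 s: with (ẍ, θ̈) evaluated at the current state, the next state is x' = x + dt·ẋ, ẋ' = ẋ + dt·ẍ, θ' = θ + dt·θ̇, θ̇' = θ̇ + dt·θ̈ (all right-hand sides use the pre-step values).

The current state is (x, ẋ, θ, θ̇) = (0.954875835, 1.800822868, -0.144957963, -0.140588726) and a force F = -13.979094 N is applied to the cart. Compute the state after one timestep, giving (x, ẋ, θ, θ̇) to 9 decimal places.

(1.026201026, 1.487717817, -0.150526261, 0.303219538)

sinθ=-0.144450834, cosθ=0.989511979
temp = (F + m·l·θ̇²·sinθ)/(M+m) = (-13.979094 + -0.000167422)/1.850588 = -7.553956592
θ̈ = (g·sinθ − cosθ·temp)/(l·(4/3 − m·cos²θ/(M+m))) = 11.205298664
ẍ = temp − m·l·θ̈·cosθ/(M+m) = -7.905295813
Euler: x'=0.954875835+0.039607·1.800822868=1.026201026, ẋ'=1.800822868+0.039607·-7.905295813=1.487717817
       θ'=-0.144957963+0.039607·-0.140588726=-0.150526261, θ̇'=-0.140588726+0.039607·11.205298664=0.303219538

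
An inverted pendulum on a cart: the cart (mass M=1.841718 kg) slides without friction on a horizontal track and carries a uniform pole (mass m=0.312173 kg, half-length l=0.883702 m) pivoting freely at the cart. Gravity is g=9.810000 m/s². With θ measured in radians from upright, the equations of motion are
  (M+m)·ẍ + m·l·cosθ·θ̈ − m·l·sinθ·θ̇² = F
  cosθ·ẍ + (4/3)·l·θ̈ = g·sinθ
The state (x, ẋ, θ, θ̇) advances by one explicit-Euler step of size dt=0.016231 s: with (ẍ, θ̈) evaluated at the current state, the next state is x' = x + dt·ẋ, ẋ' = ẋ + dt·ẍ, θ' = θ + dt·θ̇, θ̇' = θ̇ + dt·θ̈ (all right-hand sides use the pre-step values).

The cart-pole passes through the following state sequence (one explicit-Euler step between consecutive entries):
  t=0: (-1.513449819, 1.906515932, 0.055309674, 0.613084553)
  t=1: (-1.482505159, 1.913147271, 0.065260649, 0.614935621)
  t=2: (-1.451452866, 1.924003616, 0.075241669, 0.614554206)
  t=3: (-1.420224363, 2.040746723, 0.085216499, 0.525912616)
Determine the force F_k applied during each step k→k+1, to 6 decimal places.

step 0→1:
  ẍ = (ẋ'−ẋ)/dt = (1.913147271−1.906515932)/0.016231 = 0.408560
  θ̈ = (θ̇'−θ̇)/dt = (0.614935621−0.613084553)/0.016231 = 0.114045
  sinθ=0.055281, cosθ=0.998471
  F = (M+m)·ẍ + m·l·cosθ·θ̈ − m·l·sinθ·θ̇² = 0.879994 + 0.031413 − 0.005732 = 0.905675
step 1→2:
  ẍ = (ẋ'−ẋ)/dt = (1.924003616−1.913147271)/0.016231 = 0.668865
  θ̈ = (θ̇'−θ̇)/dt = (0.614554206−0.614935621)/0.016231 = -0.023499
  sinθ=0.065214, cosθ=0.997871
  F = (M+m)·ẍ + m·l·cosθ·θ̈ − m·l·sinθ·θ̇² = 1.440662 + -0.006469 − 0.006803 = 1.427390
step 2→3:
  ẍ = (ẋ'−ẋ)/dt = (2.040746723−1.924003616)/0.016231 = 7.192601
  θ̈ = (θ̇'−θ̇)/dt = (0.525912616−0.614554206)/0.016231 = -5.461253
  sinθ=0.075171, cosθ=0.997171
  F = (M+m)·ẍ + m·l·cosθ·θ̈ − m·l·sinθ·θ̇² = 15.492079 + -1.502322 − 0.007832 = 13.981925

F_0 = 0.905675 N
F_1 = 1.427390 N
F_2 = 13.981925 N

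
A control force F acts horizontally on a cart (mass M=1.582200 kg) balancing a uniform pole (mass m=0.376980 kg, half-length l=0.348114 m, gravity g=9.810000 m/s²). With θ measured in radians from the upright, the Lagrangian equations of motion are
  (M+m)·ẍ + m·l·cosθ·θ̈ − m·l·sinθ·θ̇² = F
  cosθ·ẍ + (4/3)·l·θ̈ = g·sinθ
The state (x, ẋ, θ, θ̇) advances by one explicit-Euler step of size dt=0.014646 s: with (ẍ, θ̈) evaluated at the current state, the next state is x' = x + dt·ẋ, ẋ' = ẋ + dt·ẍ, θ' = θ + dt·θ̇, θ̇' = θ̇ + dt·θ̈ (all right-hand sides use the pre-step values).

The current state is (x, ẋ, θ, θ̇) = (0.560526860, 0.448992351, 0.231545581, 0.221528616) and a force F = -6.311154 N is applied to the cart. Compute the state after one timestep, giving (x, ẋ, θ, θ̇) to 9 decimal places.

sinθ=0.229482131, cosθ=0.973312874
temp = (F + m·l·θ̇²·sinθ)/(M+m) = (-6.311154 + 0.001477911)/1.959180 = -3.220569876
θ̈ = (g·sinθ − cosθ·temp)/(l·(4/3 − m·cos²θ/(M+m))) = 13.441205600
ẍ = temp − m·l·θ̈·cosθ/(M+m) = -4.096876618
Euler: x'=0.560526860+0.014646·0.448992351=0.567102802, ẋ'=0.448992351+0.014646·-4.096876618=0.388989496
       θ'=0.231545581+0.014646·0.221528616=0.234790089, θ̇'=0.221528616+0.014646·13.441205600=0.418388513

(0.567102802, 0.388989496, 0.234790089, 0.418388513)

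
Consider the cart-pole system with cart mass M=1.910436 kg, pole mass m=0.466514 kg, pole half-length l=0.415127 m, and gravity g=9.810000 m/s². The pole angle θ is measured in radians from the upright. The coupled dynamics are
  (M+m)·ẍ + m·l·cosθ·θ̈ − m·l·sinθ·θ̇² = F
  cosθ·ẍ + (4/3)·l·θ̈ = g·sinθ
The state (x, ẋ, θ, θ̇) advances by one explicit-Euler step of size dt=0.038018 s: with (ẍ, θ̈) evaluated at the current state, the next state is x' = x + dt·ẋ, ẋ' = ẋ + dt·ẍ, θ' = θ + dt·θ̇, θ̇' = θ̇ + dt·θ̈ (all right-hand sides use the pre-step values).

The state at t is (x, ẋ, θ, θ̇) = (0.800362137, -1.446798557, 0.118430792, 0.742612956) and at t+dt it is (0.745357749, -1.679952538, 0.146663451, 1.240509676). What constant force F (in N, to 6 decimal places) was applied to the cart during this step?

ẍ = (ẋ'−ẋ)/dt = (-1.679952538−-1.446798557)/0.038018 = -6.132726
θ̈ = (θ̇'−θ̇)/dt = (1.240509676−0.742612956)/0.038018 = 13.096342
sinθ=0.118154, cosθ=0.992995
F = (M+m)·ẍ + m·l·cosθ·θ̈ − m·l·sinθ·θ̇² = -14.577183 + 2.518505 − 0.012619 = -12.071297

F = -12.071297 N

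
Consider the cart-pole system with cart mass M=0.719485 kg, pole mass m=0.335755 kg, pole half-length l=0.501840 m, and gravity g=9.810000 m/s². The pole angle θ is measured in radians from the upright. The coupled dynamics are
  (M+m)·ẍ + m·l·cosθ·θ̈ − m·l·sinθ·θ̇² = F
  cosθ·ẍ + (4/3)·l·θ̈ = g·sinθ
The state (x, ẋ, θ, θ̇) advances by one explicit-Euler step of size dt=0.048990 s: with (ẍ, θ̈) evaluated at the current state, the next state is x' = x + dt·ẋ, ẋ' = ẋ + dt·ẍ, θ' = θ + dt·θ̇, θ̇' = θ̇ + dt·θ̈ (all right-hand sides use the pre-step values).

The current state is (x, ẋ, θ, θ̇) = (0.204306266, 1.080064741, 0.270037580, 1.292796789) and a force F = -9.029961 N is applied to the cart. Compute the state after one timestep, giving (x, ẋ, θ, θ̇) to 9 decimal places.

sinθ=0.266767655, cosθ=0.963760872
temp = (F + m·l·θ̇²·sinθ)/(M+m) = (-9.029961 + 0.075124477)/1.055240 = -8.486066224
θ̈ = (g·sinθ − cosθ·temp)/(l·(4/3 − m·cos²θ/(M+m))) = 20.728408233
ẍ = temp − m·l·θ̈·cosθ/(M+m) = -11.675927244
Euler: x'=0.204306266+0.048990·1.080064741=0.257218638, ẋ'=1.080064741+0.048990·-11.675927244=0.508061065
       θ'=0.270037580+0.048990·1.292796789=0.333371695, θ̇'=1.292796789+0.048990·20.728408233=2.308281508

(0.257218638, 0.508061065, 0.333371695, 2.308281508)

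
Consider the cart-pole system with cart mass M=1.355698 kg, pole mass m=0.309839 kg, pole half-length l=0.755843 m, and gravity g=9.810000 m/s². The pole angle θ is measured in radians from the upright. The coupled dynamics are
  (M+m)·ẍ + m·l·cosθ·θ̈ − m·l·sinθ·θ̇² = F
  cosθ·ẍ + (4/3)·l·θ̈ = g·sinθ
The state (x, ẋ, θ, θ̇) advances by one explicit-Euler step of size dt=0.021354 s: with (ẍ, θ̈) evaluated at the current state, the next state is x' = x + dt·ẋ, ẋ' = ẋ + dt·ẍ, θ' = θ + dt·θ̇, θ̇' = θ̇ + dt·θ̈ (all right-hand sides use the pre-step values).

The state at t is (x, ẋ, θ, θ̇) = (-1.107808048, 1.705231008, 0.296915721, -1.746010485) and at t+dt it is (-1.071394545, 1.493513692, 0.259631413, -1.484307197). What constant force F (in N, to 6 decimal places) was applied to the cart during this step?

ẍ = (ẋ'−ẋ)/dt = (1.493513692−1.705231008)/0.021354 = -9.914644
θ̈ = (θ̇'−θ̇)/dt = (-1.484307197−-1.746010485)/0.021354 = 12.255469
sinθ=0.292572, cosθ=0.956243
F = (M+m)·ẍ + m·l·cosθ·θ̈ − m·l·sinθ·θ̇² = -16.513207 + 2.744518 − 0.208879 = -13.977568

F = -13.977568 N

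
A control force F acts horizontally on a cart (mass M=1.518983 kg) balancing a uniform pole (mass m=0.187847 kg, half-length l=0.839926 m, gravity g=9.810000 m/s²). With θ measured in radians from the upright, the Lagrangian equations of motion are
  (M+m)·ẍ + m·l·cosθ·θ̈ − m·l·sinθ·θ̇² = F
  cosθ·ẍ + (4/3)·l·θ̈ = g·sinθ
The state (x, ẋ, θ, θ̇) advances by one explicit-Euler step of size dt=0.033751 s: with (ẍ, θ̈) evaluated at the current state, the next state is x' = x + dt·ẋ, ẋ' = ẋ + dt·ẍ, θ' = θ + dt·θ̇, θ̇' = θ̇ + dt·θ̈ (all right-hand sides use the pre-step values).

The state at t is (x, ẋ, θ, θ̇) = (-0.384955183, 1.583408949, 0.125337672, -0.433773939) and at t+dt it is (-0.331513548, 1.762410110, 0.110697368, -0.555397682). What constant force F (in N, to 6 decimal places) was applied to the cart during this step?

F = 8.484499 N

ẍ = (ẋ'−ẋ)/dt = (1.762410110−1.583408949)/0.033751 = 5.303581
θ̈ = (θ̇'−θ̇)/dt = (-0.555397682−-0.433773939)/0.033751 = -3.603560
sinθ=0.125010, cosθ=0.992156
F = (M+m)·ẍ + m·l·cosθ·θ̈ − m·l·sinθ·θ̇² = 9.052311 + -0.564101 − 0.003711 = 8.484499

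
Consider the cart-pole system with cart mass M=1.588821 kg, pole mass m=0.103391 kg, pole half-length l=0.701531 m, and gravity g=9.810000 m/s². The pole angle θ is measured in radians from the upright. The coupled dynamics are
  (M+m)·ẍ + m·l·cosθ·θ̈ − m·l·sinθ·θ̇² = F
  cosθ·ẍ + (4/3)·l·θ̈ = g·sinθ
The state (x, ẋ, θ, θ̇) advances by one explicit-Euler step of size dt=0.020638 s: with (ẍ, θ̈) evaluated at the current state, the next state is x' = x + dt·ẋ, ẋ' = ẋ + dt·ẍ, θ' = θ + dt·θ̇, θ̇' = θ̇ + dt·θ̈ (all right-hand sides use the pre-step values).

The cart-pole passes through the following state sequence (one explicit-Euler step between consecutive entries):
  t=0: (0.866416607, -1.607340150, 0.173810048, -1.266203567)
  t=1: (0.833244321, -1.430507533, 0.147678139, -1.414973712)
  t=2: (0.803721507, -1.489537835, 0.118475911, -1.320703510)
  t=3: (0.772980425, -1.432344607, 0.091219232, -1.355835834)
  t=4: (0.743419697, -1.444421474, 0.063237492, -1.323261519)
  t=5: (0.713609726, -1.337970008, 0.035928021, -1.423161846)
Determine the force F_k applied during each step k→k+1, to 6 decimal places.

F_0 = 13.964300 N
F_1 = -4.533850 N
F_2 = 4.551996 N
F_3 = -0.888382 N
F_4 = 8.370061 N

step 0→1:
  ẍ = (ẋ'−ẋ)/dt = (-1.430507533−-1.607340150)/0.020638 = 8.568302
  θ̈ = (θ̇'−θ̇)/dt = (-1.414973712−-1.266203567)/0.020638 = -7.208554
  sinθ=0.172936, cosθ=0.984933
  F = (M+m)·ẍ + m·l·cosθ·θ̈ − m·l·sinθ·θ̇² = 14.499384 + -0.514973 − 0.020110 = 13.964300
step 1→2:
  ẍ = (ẋ'−ẋ)/dt = (-1.489537835−-1.430507533)/0.020638 = -2.860272
  θ̈ = (θ̇'−θ̇)/dt = (-1.320703510−-1.414973712)/0.020638 = 4.567797
  sinθ=0.147142, cosθ=0.989115
  F = (M+m)·ẍ + m·l·cosθ·θ̈ − m·l·sinθ·θ̇² = -4.840187 + 0.327705 − 0.021368 = -4.533850
step 2→3:
  ẍ = (ẋ'−ẋ)/dt = (-1.432344607−-1.489537835)/0.020638 = 2.771258
  θ̈ = (θ̇'−θ̇)/dt = (-1.355835834−-1.320703510)/0.020638 = -1.702312
  sinθ=0.118199, cosθ=0.992990
  F = (M+m)·ẍ + m·l·cosθ·θ̈ − m·l·sinθ·θ̇² = 4.689556 + -0.122607 − 0.014954 = 4.551996
step 3→4:
  ẍ = (ẋ'−ẋ)/dt = (-1.444421474−-1.432344607)/0.020638 = -0.585176
  θ̈ = (θ̇'−θ̇)/dt = (-1.323261519−-1.355835834)/0.020638 = 1.578366
  sinθ=0.091093, cosθ=0.995842
  F = (M+m)·ẍ + m·l·cosθ·θ̈ − m·l·sinθ·θ̇² = -0.990242 + 0.114006 − 0.012146 = -0.888382
step 4→5:
  ẍ = (ẋ'−ẋ)/dt = (-1.337970008−-1.444421474)/0.020638 = 5.158032
  θ̈ = (θ̇'−θ̇)/dt = (-1.423161846−-1.323261519)/0.020638 = -4.840601
  sinθ=0.063195, cosθ=0.998001
  F = (M+m)·ẍ + m·l·cosθ·θ̈ − m·l·sinθ·θ̇² = 8.728484 + -0.350397 − 0.008026 = 8.370061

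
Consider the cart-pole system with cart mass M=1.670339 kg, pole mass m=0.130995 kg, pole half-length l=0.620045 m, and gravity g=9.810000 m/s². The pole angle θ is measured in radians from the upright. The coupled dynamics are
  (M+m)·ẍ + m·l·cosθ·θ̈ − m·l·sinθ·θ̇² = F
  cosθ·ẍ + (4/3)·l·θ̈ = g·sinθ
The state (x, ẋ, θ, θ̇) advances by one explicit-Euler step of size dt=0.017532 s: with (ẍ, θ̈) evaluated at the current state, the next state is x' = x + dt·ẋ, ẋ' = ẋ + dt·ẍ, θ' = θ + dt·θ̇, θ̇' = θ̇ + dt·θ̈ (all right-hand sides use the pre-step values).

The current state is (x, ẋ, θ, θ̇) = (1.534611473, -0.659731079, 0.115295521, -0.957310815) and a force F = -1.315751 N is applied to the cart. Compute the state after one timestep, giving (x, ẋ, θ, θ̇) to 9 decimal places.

sinθ=0.115040252, cosθ=0.993360831
temp = (F + m·l·θ̇²·sinθ)/(M+m) = (-1.315751 + 0.008563153)/1.801334 = -0.725677663
θ̈ = (g·sinθ − cosθ·temp)/(l·(4/3 − m·cos²θ/(M+m))) = 2.364262992
ẍ = temp − m·l·θ̈·cosθ/(M+m) = -0.831575356
Euler: x'=1.534611473+0.017532·-0.659731079=1.523045068, ẋ'=-0.659731079+0.017532·-0.831575356=-0.674310258
       θ'=0.115295521+0.017532·-0.957310815=0.098511948, θ̇'=-0.957310815+0.017532·2.364262992=-0.915860556

(1.523045068, -0.674310258, 0.098511948, -0.915860556)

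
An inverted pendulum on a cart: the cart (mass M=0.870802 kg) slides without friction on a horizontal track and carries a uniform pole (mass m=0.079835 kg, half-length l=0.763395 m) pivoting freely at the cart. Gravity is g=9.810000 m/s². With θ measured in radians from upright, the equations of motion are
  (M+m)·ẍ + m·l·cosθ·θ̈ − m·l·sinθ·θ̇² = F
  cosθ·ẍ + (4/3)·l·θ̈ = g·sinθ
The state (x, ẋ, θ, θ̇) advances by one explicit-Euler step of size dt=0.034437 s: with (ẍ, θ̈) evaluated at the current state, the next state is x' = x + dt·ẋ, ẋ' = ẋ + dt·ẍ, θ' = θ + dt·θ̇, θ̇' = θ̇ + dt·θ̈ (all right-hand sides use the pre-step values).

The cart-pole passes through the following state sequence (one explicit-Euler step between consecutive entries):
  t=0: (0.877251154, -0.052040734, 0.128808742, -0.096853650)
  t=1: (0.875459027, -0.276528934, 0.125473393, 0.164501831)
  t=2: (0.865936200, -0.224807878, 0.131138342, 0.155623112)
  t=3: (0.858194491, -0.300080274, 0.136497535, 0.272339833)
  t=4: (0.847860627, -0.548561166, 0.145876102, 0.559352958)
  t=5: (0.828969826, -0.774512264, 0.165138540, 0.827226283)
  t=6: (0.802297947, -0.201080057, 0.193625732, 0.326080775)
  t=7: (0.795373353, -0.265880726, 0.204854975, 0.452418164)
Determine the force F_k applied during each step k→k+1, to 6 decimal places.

step 0→1:
  ẍ = (ẋ'−ẋ)/dt = (-0.276528934−-0.052040734)/0.034437 = -6.518808
  θ̈ = (θ̇'−θ̇)/dt = (0.164501831−-0.096853650)/0.034437 = 7.589380
  sinθ=0.128453, cosθ=0.991716
  F = (M+m)·ẍ + m·l·cosθ·θ̈ − m·l·sinθ·θ̇² = -6.197020 + 0.458708 − 0.000073 = -5.738386
step 1→2:
  ẍ = (ẋ'−ẋ)/dt = (-0.224807878−-0.276528934)/0.034437 = 1.501904
  θ̈ = (θ̇'−θ̇)/dt = (0.155623112−0.164501831)/0.034437 = -0.257825
  sinθ=0.125144, cosθ=0.992139
  F = (M+m)·ẍ + m·l·cosθ·θ̈ − m·l·sinθ·θ̇² = 1.427765 + -0.015590 − 0.000206 = 1.411969
step 2→3:
  ẍ = (ẋ'−ẋ)/dt = (-0.300080274−-0.224807878)/0.034437 = -2.185800
  θ̈ = (θ̇'−θ̇)/dt = (0.272339833−0.155623112)/0.034437 = 3.389282
  sinθ=0.130763, cosθ=0.991414
  F = (M+m)·ẍ + m·l·cosθ·θ̈ − m·l·sinθ·θ̇² = -2.077902 + 0.204788 − 0.000193 = -1.873307
step 3→4:
  ẍ = (ẋ'−ẋ)/dt = (-0.548561166−-0.300080274)/0.034437 = -7.215521
  θ̈ = (θ̇'−θ̇)/dt = (0.559352958−0.272339833)/0.034437 = 8.334440
  sinθ=0.136074, cosθ=0.990699
  F = (M+m)·ẍ + m·l·cosθ·θ̈ − m·l·sinθ·θ̇² = -6.859341 + 0.503223 − 0.000615 = -6.356733
step 4→5:
  ẍ = (ẋ'−ẋ)/dt = (-0.774512264−-0.548561166)/0.034437 = -6.561289
  θ̈ = (θ̇'−θ̇)/dt = (0.827226283−0.559352958)/0.034437 = 7.778649
  sinθ=0.145359, cosθ=0.989379
  F = (M+m)·ẍ + m·l·cosθ·θ̈ − m·l·sinθ·θ̇² = -6.237404 + 0.469040 − 0.002772 = -5.771136
step 5→6:
  ẍ = (ẋ'−ẋ)/dt = (-0.201080057−-0.774512264)/0.034437 = 16.651631
  θ̈ = (θ̇'−θ̇)/dt = (0.326080775−0.827226283)/0.034437 = -14.552531
  sinθ=0.164389, cosθ=0.986396
  F = (M+m)·ẍ + m·l·cosθ·θ̈ − m·l·sinθ·θ̇² = 15.829656 + -0.874847 − 0.006856 = 14.947953
step 6→7:
  ẍ = (ẋ'−ẋ)/dt = (-0.265880726−-0.201080057)/0.034437 = -1.881716
  θ̈ = (θ̇'−θ̇)/dt = (0.452418164−0.326080775)/0.034437 = 3.668653
  sinθ=0.192418, cosθ=0.981313
  F = (M+m)·ẍ + m·l·cosθ·θ̈ − m·l·sinθ·θ̇² = -1.788829 + 0.219410 − 0.001247 = -1.570666

F_0 = -5.738386 N
F_1 = 1.411969 N
F_2 = -1.873307 N
F_3 = -6.356733 N
F_4 = -5.771136 N
F_5 = 14.947953 N
F_6 = -1.570666 N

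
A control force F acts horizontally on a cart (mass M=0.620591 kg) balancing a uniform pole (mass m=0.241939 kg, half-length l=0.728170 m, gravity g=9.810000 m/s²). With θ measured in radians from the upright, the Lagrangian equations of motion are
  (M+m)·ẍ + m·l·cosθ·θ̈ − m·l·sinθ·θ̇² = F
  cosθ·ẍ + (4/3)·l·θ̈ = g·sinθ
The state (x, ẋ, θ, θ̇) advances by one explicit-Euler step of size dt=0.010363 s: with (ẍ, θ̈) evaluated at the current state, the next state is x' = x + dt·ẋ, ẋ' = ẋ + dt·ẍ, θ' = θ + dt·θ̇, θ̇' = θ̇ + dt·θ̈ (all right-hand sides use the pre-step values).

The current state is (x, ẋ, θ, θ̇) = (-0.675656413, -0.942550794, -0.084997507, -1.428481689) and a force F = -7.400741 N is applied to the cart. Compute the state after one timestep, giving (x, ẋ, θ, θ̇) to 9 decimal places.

sinθ=-0.084895199, cosθ=0.996389886
temp = (F + m·l·θ̇²·sinθ)/(M+m) = (-7.400741 + -0.030519060)/0.862530 = -8.615654017
θ̈ = (g·sinθ − cosθ·temp)/(l·(4/3 − m·cos²θ/(M+m))) = 10.091894856
ẍ = temp − m·l·θ̈·cosθ/(M+m) = -10.669493422
Euler: x'=-0.675656413+0.010363·-0.942550794=-0.685424067, ẋ'=-0.942550794+0.010363·-10.669493422=-1.053118754
       θ'=-0.084997507+0.010363·-1.428481689=-0.099800863, θ̇'=-1.428481689+0.010363·10.091894856=-1.323899383

(-0.685424067, -1.053118754, -0.099800863, -1.323899383)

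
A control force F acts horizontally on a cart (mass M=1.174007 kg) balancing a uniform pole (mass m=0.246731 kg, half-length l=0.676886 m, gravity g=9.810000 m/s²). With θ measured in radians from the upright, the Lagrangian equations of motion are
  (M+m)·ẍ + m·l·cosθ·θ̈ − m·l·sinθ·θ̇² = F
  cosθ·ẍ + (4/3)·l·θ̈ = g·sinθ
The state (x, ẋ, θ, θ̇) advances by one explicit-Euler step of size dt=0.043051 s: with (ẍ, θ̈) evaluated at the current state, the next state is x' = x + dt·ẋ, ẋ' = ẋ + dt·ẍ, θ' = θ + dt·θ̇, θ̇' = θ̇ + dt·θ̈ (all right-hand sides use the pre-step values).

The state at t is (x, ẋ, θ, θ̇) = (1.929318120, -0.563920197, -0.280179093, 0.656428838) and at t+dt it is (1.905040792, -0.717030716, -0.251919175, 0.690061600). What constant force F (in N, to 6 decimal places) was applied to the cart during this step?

ẍ = (ẋ'−ẋ)/dt = (-0.717030716−-0.563920197)/0.043051 = -3.556492
θ̈ = (θ̇'−θ̇)/dt = (0.690061600−0.656428838)/0.043051 = 0.781231
sinθ=-0.276528, cosθ=0.961006
F = (M+m)·ẍ + m·l·cosθ·θ̈ − m·l·sinθ·θ̇² = -5.052843 + 0.125385 − -0.019900 = -4.907558

F = -4.907558 N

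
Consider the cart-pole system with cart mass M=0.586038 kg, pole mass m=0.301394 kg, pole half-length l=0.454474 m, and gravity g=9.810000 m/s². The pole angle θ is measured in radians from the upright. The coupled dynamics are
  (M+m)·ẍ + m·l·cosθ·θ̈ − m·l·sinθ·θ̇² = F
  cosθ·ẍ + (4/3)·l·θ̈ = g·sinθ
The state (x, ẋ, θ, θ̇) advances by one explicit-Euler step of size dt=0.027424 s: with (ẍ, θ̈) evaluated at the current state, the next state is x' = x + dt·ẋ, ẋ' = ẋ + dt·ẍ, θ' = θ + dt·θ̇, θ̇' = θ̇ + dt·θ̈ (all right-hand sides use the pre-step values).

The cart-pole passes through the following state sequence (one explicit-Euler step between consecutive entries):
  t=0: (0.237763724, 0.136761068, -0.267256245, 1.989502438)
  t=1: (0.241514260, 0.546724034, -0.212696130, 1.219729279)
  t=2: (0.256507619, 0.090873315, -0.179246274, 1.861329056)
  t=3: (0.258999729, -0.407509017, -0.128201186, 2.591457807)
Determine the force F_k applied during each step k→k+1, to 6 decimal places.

F_0 = 9.701129 N
F_1 = -11.575759 N
F_2 = -12.454512 N

step 0→1:
  ẍ = (ẋ'−ẋ)/dt = (0.546724034−0.136761068)/0.027424 = 14.949058
  θ̈ = (θ̇'−θ̇)/dt = (1.219729279−1.989502438)/0.027424 = -28.069325
  sinθ=-0.264086, cosθ=0.964499
  F = (M+m)·ẍ + m·l·cosθ·θ̈ − m·l·sinθ·θ̇² = 13.266272 + -3.708322 − -0.143179 = 9.701129
step 1→2:
  ẍ = (ẋ'−ẋ)/dt = (0.090873315−0.546724034)/0.027424 = -16.622328
  θ̈ = (θ̇'−θ̇)/dt = (1.861329056−1.219729279)/0.027424 = 23.395558
  sinθ=-0.211096, cosθ=0.977465
  F = (M+m)·ẍ + m·l·cosθ·θ̈ − m·l·sinθ·θ̇² = -14.751186 + 3.132409 − -0.043018 = -11.575759
step 2→3:
  ẍ = (ẋ'−ẋ)/dt = (-0.407509017−0.090873315)/0.027424 = -18.173218
  θ̈ = (θ̇'−θ̇)/dt = (2.591457807−1.861329056)/0.027424 = 26.623715
  sinθ=-0.178288, cosθ=0.983978
  F = (M+m)·ẍ + m·l·cosθ·θ̈ − m·l·sinθ·θ̇² = -16.127495 + 3.588375 − -0.084608 = -12.454512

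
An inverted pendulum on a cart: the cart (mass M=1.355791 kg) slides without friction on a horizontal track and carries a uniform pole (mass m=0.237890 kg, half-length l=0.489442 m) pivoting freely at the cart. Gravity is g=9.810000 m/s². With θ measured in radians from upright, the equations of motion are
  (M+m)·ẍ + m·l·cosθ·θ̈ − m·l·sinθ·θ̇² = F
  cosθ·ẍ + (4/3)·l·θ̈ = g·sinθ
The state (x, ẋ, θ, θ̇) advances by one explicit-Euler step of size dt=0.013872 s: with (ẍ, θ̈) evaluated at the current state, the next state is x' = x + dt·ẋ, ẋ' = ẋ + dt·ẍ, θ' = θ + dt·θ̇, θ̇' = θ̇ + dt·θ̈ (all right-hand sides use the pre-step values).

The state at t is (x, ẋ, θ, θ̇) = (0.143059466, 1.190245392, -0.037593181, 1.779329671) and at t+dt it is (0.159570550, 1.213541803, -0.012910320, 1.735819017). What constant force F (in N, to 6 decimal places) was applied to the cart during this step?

ẍ = (ẋ'−ẋ)/dt = (1.213541803−1.190245392)/0.013872 = 1.679384
θ̈ = (θ̇'−θ̇)/dt = (1.735819017−1.779329671)/0.013872 = -3.136581
sinθ=-0.037584, cosθ=0.999293
F = (M+m)·ẍ + m·l·cosθ·θ̈ − m·l·sinθ·θ̇² = 2.676402 + -0.364945 − -0.013855 = 2.325312

F = 2.325312 N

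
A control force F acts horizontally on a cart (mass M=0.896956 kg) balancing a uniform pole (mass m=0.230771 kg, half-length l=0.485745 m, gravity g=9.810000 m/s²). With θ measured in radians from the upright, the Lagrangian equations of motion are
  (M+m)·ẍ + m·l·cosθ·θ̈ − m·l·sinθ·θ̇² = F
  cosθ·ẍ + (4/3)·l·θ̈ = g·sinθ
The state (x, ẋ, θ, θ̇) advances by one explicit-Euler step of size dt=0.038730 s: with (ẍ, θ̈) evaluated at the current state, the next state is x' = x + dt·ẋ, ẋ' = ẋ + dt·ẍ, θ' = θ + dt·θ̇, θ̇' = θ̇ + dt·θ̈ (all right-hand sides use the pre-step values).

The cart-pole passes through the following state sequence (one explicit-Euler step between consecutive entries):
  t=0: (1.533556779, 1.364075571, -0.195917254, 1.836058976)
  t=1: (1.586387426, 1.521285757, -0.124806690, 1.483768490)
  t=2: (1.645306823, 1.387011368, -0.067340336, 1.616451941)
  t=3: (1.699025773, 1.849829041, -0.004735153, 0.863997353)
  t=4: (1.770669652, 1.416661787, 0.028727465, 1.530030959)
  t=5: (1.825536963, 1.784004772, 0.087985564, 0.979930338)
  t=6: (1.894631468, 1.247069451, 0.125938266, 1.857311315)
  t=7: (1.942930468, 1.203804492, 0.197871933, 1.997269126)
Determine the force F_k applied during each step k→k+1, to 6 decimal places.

step 0→1:
  ẍ = (ẋ'−ẋ)/dt = (1.521285757−1.364075571)/0.038730 = 4.059132
  θ̈ = (θ̇'−θ̇)/dt = (1.483768490−1.836058976)/0.038730 = -9.096062
  sinθ=-0.194666, cosθ=0.980870
  F = (M+m)·ẍ + m·l·cosθ·θ̈ − m·l·sinθ·θ̇² = 4.577593 + -1.000125 − -0.073562 = 3.651030
step 1→2:
  ẍ = (ẋ'−ẋ)/dt = (1.387011368−1.521285757)/0.038730 = -3.466935
  θ̈ = (θ̇'−θ̇)/dt = (1.616451941−1.483768490)/0.038730 = 3.425857
  sinθ=-0.124483, cosθ=0.992222
  F = (M+m)·ẍ + m·l·cosθ·θ̈ − m·l·sinθ·θ̇² = -3.909756 + 0.381037 − -0.030721 = -3.497998
step 2→3:
  ẍ = (ẋ'−ẋ)/dt = (1.849829041−1.387011368)/0.038730 = 11.949850
  θ̈ = (θ̇'−θ̇)/dt = (0.863997353−1.616451941)/0.038730 = -19.428210
  sinθ=-0.067289, cosθ=0.997733
  F = (M+m)·ẍ + m·l·cosθ·θ̈ − m·l·sinθ·θ̇² = 13.476168 + -2.172886 − -0.019709 = 11.322991
step 3→4:
  ẍ = (ẋ'−ẋ)/dt = (1.416661787−1.849829041)/0.038730 = -11.184282
  θ̈ = (θ̇'−θ̇)/dt = (1.530030959−0.863997353)/0.038730 = 17.196840
  sinθ=-0.004735, cosθ=0.999989
  F = (M+m)·ẍ + m·l·cosθ·θ̈ − m·l·sinθ·θ̇² = -12.612817 + 1.927673 − -0.000396 = -10.684748
step 4→5:
  ẍ = (ẋ'−ẋ)/dt = (1.784004772−1.416661787)/0.038730 = 9.484714
  θ̈ = (θ̇'−θ̇)/dt = (0.979930338−1.530030959)/0.038730 = -14.203476
  sinθ=0.028724, cosθ=0.999587
  F = (M+m)·ẍ + m·l·cosθ·θ̈ − m·l·sinθ·θ̇² = 10.696168 + -1.591494 − 0.007538 = 9.097137
step 5→6:
  ẍ = (ẋ'−ẋ)/dt = (1.247069451−1.784004772)/0.038730 = -13.863551
  θ̈ = (θ̇'−θ̇)/dt = (1.857311315−0.979930338)/0.038730 = 22.653782
  sinθ=0.087872, cosθ=0.996132
  F = (M+m)·ẍ + m·l·cosθ·θ̈ − m·l·sinθ·θ̇² = -15.634301 + 2.529572 − 0.009459 = -13.114187
step 6→7:
  ẍ = (ẋ'−ẋ)/dt = (1.203804492−1.247069451)/0.038730 = -1.117092
  θ̈ = (θ̇'−θ̇)/dt = (1.997269126−1.857311315)/0.038730 = 3.613680
  sinθ=0.125606, cosθ=0.992080
  F = (M+m)·ẍ + m·l·cosθ·θ̈ − m·l·sinθ·θ̇² = -1.259774 + 0.401870 − 0.048570 = -0.906474

F_0 = 3.651030 N
F_1 = -3.497998 N
F_2 = 11.322991 N
F_3 = -10.684748 N
F_4 = 9.097137 N
F_5 = -13.114187 N
F_6 = -0.906474 N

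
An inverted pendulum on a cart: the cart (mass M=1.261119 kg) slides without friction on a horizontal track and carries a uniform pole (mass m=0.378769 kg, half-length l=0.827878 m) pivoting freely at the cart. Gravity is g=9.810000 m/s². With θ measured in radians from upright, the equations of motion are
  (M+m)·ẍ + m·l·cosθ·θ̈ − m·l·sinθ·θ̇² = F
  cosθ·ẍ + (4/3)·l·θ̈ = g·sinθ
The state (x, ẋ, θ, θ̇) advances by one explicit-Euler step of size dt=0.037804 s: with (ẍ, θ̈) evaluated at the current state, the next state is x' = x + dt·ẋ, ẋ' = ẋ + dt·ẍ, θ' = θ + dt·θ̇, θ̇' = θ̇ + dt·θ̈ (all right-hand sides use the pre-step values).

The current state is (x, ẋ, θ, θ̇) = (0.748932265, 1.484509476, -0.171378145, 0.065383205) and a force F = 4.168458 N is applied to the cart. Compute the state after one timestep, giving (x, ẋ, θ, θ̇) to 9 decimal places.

(0.805052661, 1.613006457, -0.168906398, -0.106617459)

sinθ=-0.170540467, cosθ=0.985350673
temp = (F + m·l·θ̇²·sinθ)/(M+m) = (4.168458 + -0.000228613)/1.639888 = 2.541776870
θ̈ = (g·sinθ − cosθ·temp)/(l·(4/3 − m·cos²θ/(M+m))) = -4.549800648
ẍ = temp − m·l·θ̈·cosθ/(M+m) = 3.399031357
Euler: x'=0.748932265+0.037804·1.484509476=0.805052661, ẋ'=1.484509476+0.037804·3.399031357=1.613006457
       θ'=-0.171378145+0.037804·0.065383205=-0.168906398, θ̇'=0.065383205+0.037804·-4.549800648=-0.106617459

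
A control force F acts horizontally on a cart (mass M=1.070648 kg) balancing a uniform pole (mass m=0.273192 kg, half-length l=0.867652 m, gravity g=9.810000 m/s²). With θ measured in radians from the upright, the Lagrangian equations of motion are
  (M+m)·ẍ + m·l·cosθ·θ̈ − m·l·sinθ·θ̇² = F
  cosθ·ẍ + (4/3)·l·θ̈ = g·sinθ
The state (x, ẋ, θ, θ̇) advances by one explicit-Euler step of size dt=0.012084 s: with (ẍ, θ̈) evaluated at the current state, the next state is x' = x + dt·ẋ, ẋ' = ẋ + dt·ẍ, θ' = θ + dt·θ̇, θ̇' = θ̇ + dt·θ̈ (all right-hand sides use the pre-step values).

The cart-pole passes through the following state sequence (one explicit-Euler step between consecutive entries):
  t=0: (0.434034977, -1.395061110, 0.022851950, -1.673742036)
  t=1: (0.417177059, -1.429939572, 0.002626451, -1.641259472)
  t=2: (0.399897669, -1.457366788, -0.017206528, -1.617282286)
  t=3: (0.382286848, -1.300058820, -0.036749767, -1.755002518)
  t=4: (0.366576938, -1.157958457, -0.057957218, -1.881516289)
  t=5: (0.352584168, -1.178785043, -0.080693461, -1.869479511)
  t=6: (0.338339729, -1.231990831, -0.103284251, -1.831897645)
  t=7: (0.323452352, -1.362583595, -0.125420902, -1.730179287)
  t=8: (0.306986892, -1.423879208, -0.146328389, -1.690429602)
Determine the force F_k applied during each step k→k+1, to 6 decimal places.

step 0→1:
  ẍ = (ẋ'−ẋ)/dt = (-1.429939572−-1.395061110)/0.012084 = -2.886334
  θ̈ = (θ̇'−θ̇)/dt = (-1.641259472−-1.673742036)/0.012084 = 2.688064
  sinθ=0.022850, cosθ=0.999739
  F = (M+m)·ẍ + m·l·cosθ·θ̈ − m·l·sinθ·θ̇² = -3.878771 + 0.637000 − 0.015173 = -3.256944
step 1→2:
  ẍ = (ẋ'−ẋ)/dt = (-1.457366788−-1.429939572)/0.012084 = -2.269713
  θ̈ = (θ̇'−θ̇)/dt = (-1.617282286−-1.641259472)/0.012084 = 1.984209
  sinθ=0.002626, cosθ=0.999997
  F = (M+m)·ẍ + m·l·cosθ·θ̈ − m·l·sinθ·θ̇² = -3.050132 + 0.470327 − 0.001677 = -2.581482
step 2→3:
  ẍ = (ẋ'−ẋ)/dt = (-1.300058820−-1.457366788)/0.012084 = 13.017872
  θ̈ = (θ̇'−θ̇)/dt = (-1.755002518−-1.617282286)/0.012084 = -11.396908
  sinθ=-0.017206, cosθ=0.999852
  F = (M+m)·ẍ + m·l·cosθ·θ̈ − m·l·sinθ·θ̇² = 17.493937 + -2.701073 − -0.010667 = 14.803532
step 3→4:
  ẍ = (ẋ'−ẋ)/dt = (-1.157958457−-1.300058820)/0.012084 = 11.759381
  θ̈ = (θ̇'−θ̇)/dt = (-1.881516289−-1.755002518)/0.012084 = -10.469528
  sinθ=-0.036741, cosθ=0.999325
  F = (M+m)·ẍ + m·l·cosθ·θ̈ − m·l·sinθ·θ̇² = 15.802727 + -2.479975 − -0.026824 = 13.349576
step 4→5:
  ẍ = (ẋ'−ẋ)/dt = (-1.178785043−-1.157958457)/0.012084 = -1.723484
  θ̈ = (θ̇'−θ̇)/dt = (-1.869479511−-1.881516289)/0.012084 = 0.996092
  sinθ=-0.057925, cosθ=0.998321
  F = (M+m)·ẍ + m·l·cosθ·θ̈ − m·l·sinθ·θ̇² = -2.316087 + 0.235713 − -0.048606 = -2.031768
step 5→6:
  ẍ = (ẋ'−ẋ)/dt = (-1.231990831−-1.178785043)/0.012084 = -4.402995
  θ̈ = (θ̇'−θ̇)/dt = (-1.831897645−-1.869479511)/0.012084 = 3.110052
  sinθ=-0.080606, cosθ=0.996746
  F = (M+m)·ẍ + m·l·cosθ·θ̈ − m·l·sinθ·θ̇² = -5.916920 + 0.734794 − -0.066776 = -5.115350
step 6→7:
  ẍ = (ẋ'−ẋ)/dt = (-1.362583595−-1.231990831)/0.012084 = -10.807081
  θ̈ = (θ̇'−θ̇)/dt = (-1.730179287−-1.831897645)/0.012084 = 8.417607
  sinθ=-0.103101, cosθ=0.994671
  F = (M+m)·ẍ + m·l·cosθ·θ̈ − m·l·sinθ·θ̇² = -14.522987 + 1.984639 − -0.082012 = -12.456336
step 7→8:
  ẍ = (ẋ'−ẋ)/dt = (-1.423879208−-1.362583595)/0.012084 = -5.072461
  θ̈ = (θ̇'−θ̇)/dt = (-1.690429602−-1.730179287)/0.012084 = 3.289448
  sinθ=-0.125092, cosθ=0.992145
  F = (M+m)·ẍ + m·l·cosθ·θ̈ − m·l·sinθ·θ̇² = -6.816575 + 0.773592 − -0.088762 = -5.954222

F_0 = -3.256944 N
F_1 = -2.581482 N
F_2 = 14.803532 N
F_3 = 13.349576 N
F_4 = -2.031768 N
F_5 = -5.115350 N
F_6 = -12.456336 N
F_7 = -5.954222 N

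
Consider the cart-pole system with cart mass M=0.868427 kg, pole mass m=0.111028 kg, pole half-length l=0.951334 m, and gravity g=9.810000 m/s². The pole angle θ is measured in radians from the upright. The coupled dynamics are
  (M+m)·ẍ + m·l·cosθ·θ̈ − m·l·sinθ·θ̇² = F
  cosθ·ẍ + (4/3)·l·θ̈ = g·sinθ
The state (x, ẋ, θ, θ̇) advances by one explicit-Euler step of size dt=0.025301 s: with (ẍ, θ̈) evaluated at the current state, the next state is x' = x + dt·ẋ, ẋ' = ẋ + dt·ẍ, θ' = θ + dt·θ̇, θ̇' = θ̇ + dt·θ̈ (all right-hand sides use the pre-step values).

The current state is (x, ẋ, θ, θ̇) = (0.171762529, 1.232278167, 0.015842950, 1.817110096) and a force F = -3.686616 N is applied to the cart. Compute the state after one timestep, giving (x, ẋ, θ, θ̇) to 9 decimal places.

sinθ=0.015842287, cosθ=0.999874503
temp = (F + m·l·θ̇²·sinθ)/(M+m) = (-3.686616 + 0.005525173)/0.979455 = -3.758305207
θ̈ = (g·sinθ − cosθ·temp)/(l·(4/3 − m·cos²θ/(M+m))) = 3.371650982
ẍ = temp − m·l·θ̈·cosθ/(M+m) = -4.121859397
Euler: x'=0.171762529+0.025301·1.232278167=0.202940399, ẋ'=1.232278167+0.025301·-4.121859397=1.127991002
       θ'=0.015842950+0.025301·1.817110096=0.061817653, θ̇'=1.817110096+0.025301·3.371650982=1.902416237

(0.202940399, 1.127991002, 0.061817653, 1.902416237)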